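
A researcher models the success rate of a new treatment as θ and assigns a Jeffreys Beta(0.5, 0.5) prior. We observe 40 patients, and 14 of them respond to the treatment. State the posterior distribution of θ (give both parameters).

The binomial likelihood is conjugate to the Beta prior: with 14 successes and 26 failures, the posterior is Beta(0.5+14, 0.5+26) = Beta(14.5, 26.5).

Posterior: Beta(14.5, 26.5)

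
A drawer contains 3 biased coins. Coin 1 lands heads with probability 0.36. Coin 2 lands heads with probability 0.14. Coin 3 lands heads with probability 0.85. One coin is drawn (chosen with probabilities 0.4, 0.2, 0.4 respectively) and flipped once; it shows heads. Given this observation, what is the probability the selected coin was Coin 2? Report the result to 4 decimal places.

Posterior probability ≈ 0.0547

Tabulate prior·likelihood by source: [1] prior 0.4, lik 0.36, product 0.1440; [2] prior 0.2, lik 0.14, product 0.02800; [3] prior 0.4, lik 0.85, product 0.3400.
Normalizing constant = 0.51200; the posterior for Coin 2 is its product over the sum, 0.02800/0.51200 = 0.0547.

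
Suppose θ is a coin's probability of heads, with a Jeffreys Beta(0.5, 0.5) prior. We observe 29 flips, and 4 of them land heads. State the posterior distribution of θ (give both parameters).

Posterior: Beta(4.5, 25.5)

The binomial likelihood is conjugate to the Beta prior: with 4 successes and 25 failures, the posterior is Beta(0.5+4, 0.5+25) = Beta(4.5, 25.5).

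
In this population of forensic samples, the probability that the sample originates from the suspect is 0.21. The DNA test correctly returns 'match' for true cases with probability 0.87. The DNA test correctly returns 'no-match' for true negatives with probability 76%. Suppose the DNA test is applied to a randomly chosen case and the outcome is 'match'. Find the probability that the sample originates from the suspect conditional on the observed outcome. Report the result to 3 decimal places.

Let H be the event that the sample originates from the suspect. P(H) = 0.21, so P(¬H) = 0.79. With E the 'match' result, P(E|H) = 0.87 and P(E|¬H) = 0.24.
P(E) = 0.87·0.21 + 0.24·0.79 = 0.18270 + 0.18960 = 0.37230.
By Bayes' theorem, P(H|E) = 0.18270 / 0.37230 = 0.491.

P(H | E) ≈ 0.491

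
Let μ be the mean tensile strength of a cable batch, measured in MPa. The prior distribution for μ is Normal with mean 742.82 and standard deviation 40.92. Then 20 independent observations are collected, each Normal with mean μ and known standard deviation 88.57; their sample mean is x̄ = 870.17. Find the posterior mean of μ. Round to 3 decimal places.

Prior precision 1/τ₀² = 1/40.92² = 0.00059721; data precision n/σ² = 20/88.57² = 0.00254951.
Posterior precision = 0.00059721 + 0.00254951 = 0.00314672.
Posterior mean = (0.00059721·742.82 + 0.00254951·870.17) / 0.00314672 = 846.000.

Posterior mean ≈ 846.000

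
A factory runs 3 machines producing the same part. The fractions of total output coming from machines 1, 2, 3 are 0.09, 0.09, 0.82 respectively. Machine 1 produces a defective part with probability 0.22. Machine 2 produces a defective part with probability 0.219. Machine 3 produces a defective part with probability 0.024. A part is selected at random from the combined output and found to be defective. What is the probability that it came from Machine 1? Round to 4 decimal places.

Tabulate prior·likelihood by source: [1] prior 0.09, lik 0.22, product 0.01980; [2] prior 0.09, lik 0.219, product 0.01971; [3] prior 0.82, lik 0.024, product 0.01968.
Normalizing constant = 0.059190; the posterior for Machine 1 is its product over the sum, 0.01980/0.059190 = 0.3345.

Posterior probability ≈ 0.3345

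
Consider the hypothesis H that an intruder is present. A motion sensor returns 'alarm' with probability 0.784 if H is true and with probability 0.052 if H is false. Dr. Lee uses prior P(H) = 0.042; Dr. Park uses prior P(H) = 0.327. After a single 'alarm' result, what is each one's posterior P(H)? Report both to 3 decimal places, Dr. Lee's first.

P('+'|H) = 0.784, P('+'|¬H) = 0.052.
Dr. Lee: numerator 0.784·0.042 = 0.032928; evidence = 0.032928+0.052·0.958 = 0.082744; posterior = 0.398.
Dr. Park: numerator 0.784·0.327 = 0.25637; evidence = 0.25637+0.052·0.673 = 0.29136; posterior = 0.880.

Dr. Lee: 0.398; Dr. Park: 0.880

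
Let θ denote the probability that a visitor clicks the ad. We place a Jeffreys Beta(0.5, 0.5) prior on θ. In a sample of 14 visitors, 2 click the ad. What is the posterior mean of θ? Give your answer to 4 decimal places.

Posterior mean ≈ 0.1667

Observing 2 successes and 12 failures updates Beta(0.5, 0.5) by adding the success and failure counts to the two shape parameters: α = 0.5+2 = 2.5, β = 0.5+12 = 12.5.
E[θ | data] = 2.5/(2.5+12.5) = 0.1667.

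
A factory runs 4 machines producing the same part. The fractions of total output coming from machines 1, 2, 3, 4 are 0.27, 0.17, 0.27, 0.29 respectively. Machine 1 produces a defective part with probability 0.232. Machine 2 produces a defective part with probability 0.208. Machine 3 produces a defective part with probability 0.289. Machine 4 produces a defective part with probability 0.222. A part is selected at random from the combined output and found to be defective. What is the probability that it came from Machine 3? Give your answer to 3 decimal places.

Posterior probability ≈ 0.325

P(defective|M1) = 0.232; P(defective|M2) = 0.208; P(defective|M3) = 0.289; P(defective|M4) = 0.222.
Prior × likelihood for each source: 0.27·0.232=0.06264, 0.17·0.208=0.03536, 0.27·0.289=0.07803, 0.29·0.222=0.06438. Summing gives P(defective) = 0.24041.
P(Machine 3 | defective) = 0.07803 / 0.24041 = 0.325.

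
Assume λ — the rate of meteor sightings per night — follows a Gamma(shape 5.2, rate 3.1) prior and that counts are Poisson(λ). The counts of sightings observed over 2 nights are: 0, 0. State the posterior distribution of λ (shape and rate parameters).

Total count ∑xᵢ = 0 over n = 2 nights.
Gamma is conjugate to the Poisson likelihood: posterior is Gamma(shape = 5.2+0 = 5.2, rate = 3.1+2 = 5.1).

Posterior: Gamma(shape=5.2, rate=5.1)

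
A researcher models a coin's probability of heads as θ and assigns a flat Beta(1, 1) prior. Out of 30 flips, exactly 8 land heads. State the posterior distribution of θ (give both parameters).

Observing 8 successes and 22 failures updates Beta(1, 1) by adding the success and failure counts to the two shape parameters: α = 1+8 = 9, β = 1+22 = 23.

Posterior: Beta(9, 23)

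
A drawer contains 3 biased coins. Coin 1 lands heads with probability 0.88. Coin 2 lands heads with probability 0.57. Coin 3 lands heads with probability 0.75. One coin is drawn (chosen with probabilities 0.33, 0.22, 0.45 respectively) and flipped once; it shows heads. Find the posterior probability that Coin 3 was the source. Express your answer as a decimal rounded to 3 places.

Posterior probability ≈ 0.448

Tabulate prior·likelihood by source: [1] prior 0.33, lik 0.88, product 0.2904; [2] prior 0.22, lik 0.57, product 0.1254; [3] prior 0.45, lik 0.75, product 0.3375.
Normalizing constant = 0.75330; the posterior for Coin 3 is its product over the sum, 0.3375/0.75330 = 0.448.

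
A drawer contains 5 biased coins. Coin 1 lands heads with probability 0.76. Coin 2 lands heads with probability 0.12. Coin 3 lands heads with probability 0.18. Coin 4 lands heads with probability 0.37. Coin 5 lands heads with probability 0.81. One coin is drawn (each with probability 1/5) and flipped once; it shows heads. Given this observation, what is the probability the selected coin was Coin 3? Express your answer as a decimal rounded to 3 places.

Posterior probability ≈ 0.080

Tabulate prior·likelihood by source: [1] prior 0.2, lik 0.76, product 0.1520; [2] prior 0.2, lik 0.12, product 0.02400; [3] prior 0.2, lik 0.18, product 0.03600; [4] prior 0.2, lik 0.37, product 0.07400; [5] prior 0.2, lik 0.81, product 0.1620.
Normalizing constant = 0.44800; the posterior for Coin 3 is its product over the sum, 0.03600/0.44800 = 0.080.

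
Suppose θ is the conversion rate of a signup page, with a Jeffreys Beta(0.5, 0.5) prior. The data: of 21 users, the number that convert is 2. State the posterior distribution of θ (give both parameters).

Posterior: Beta(2.5, 19.5)

The binomial likelihood is conjugate to the Beta prior: with 2 successes and 19 failures, the posterior is Beta(0.5+2, 0.5+19) = Beta(2.5, 19.5).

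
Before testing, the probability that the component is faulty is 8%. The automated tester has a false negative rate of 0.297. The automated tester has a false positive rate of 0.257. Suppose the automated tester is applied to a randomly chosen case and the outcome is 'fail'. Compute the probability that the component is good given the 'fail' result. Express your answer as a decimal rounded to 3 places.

P(¬H | E) ≈ 0.808

Write H for 'the component is faulty'. Prior odds H:¬H = 0.08/0.92 = 0.086957. For the 'fail' outcome, the likelihood ratio is 0.703/0.257 = 2.7354.
Posterior odds = 0.086957 × 2.7354 = 0.23786, so P(H|E) = 0.23786/(1+0.23786) = 0.192. Then P(¬H|E) = 1 − 0.192 = 0.808.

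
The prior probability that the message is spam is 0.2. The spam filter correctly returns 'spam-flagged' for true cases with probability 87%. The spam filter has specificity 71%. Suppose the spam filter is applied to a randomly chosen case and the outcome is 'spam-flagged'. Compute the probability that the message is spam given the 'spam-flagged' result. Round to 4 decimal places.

Let H be the event that the message is spam. P(H) = 0.2, so P(¬H) = 0.8. With E the 'spam-flagged' result, P(E|H) = 0.87 and P(E|¬H) = 0.29.
P(E) = 0.87·0.2 + 0.29·0.8 = 0.17400 + 0.23200 = 0.40600.
By Bayes' theorem, P(H|E) = 0.17400 / 0.40600 = 0.4286.

P(H | E) ≈ 0.4286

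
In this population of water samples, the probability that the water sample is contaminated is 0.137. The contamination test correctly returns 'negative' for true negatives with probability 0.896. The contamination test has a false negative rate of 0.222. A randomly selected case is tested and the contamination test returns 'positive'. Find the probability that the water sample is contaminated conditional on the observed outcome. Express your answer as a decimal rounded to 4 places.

Write H for 'the water sample is contaminated'. Prior odds H:¬H = 0.137/0.863 = 0.15875. For the 'positive' outcome, the likelihood ratio is 0.778/0.104 = 7.4808.
Posterior odds = 0.15875 × 7.4808 = 1.1876, so P(H|E) = 1.1876/(1+1.1876) = 0.5429.

P(H | E) ≈ 0.5429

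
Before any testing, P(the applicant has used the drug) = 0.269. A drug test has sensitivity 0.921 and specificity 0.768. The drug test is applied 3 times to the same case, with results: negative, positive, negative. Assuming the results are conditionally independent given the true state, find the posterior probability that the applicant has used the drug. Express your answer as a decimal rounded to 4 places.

Posterior P(H) ≈ 0.0152

With H the event that the applicant has used the drug, the joint likelihood of the observed sequence is P(data|H) = 0.079·0.921·0.079 = 0.0057480 and P(data|¬H) = 0.768·0.232·0.768 = 0.13684.
Bayes: P(H|data) = 0.269·0.0057480 / (0.269·0.0057480 + 0.731·0.13684) = 0.0015462/0.10158 = 0.0152.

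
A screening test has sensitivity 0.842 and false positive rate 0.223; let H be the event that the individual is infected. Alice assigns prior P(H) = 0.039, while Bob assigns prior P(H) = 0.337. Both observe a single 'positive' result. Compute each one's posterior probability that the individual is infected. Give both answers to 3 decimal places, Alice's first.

Alice: 0.133; Bob: 0.657

The likelihood ratio for a 'positive' result is 0.842/0.223 = 3.7758.
Alice: prior odds 0.039/0.961 = 0.040583; posterior odds 0.15323; posterior probability 0.133.
Bob: prior odds 0.337/0.663 = 0.50830; posterior odds 1.9192; posterior probability 0.657.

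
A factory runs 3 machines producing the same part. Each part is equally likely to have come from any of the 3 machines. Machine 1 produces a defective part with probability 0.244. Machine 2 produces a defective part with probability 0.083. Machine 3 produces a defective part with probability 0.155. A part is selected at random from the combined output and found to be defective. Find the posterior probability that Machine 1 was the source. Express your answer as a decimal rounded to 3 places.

Posterior probability ≈ 0.506

P(defective|M1) = 0.244; P(defective|M2) = 0.083; P(defective|M3) = 0.155.
Prior × likelihood for each source: 0.333333·0.244=0.08133, 0.333333·0.083=0.02767, 0.333333·0.155=0.05167. Summing gives P(defective) = 0.16067.
P(Machine 1 | defective) = 0.08133 / 0.16067 = 0.506.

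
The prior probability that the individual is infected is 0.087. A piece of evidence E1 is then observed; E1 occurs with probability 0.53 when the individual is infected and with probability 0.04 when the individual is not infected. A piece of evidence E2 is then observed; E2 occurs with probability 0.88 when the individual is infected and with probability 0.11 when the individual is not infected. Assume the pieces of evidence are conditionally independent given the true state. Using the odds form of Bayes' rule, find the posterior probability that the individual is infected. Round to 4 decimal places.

Prior odds = 0.087/(1−0.087) = 0.095290. In log-odds, ln(0.095290) = -2.3508.
Add log likelihood ratios: ln(13.250) + ln(8.0000) = 4.6634.
Posterior log-odds = 2.3126, so posterior odds = exp(2.3126) = 10.101. Converting, P(H|E) = 10.101/11.101 = 0.9099.

Posterior probability ≈ 0.9099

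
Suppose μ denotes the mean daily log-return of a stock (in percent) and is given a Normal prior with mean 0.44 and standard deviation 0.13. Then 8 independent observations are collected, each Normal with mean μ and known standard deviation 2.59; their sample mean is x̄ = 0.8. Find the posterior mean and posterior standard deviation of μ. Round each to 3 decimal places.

Posterior mean ≈ 0.447; posterior SD ≈ 0.129

With known σ, the Normal prior is conjugate. Weight on the data is w = (n/σ²)/(n/σ² + 1/τ₀²) = 1.19259/(1.19259+59.1716) = 0.019757.
Posterior mean = w·x̄ + (1−w)·μ₀ = 0.019757·0.8 + 0.98024·0.44 = 0.447. Posterior variance = 1/(1.19259+59.1716) = 0.0165661, so SD = 0.129.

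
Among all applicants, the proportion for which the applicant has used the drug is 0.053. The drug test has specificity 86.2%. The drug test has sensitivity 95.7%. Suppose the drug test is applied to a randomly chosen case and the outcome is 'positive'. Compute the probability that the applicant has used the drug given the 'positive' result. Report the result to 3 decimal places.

P(H | E) ≈ 0.280

Let H be the event that the applicant has used the drug. P(H) = 0.053, so P(¬H) = 0.947. With E the 'positive' result, P(E|H) = 0.957 and P(E|¬H) = 0.138.
P(E) = 0.957·0.053 + 0.138·0.947 = 0.050721 + 0.13069 = 0.18141.
By Bayes' theorem, P(H|E) = 0.050721 / 0.18141 = 0.280.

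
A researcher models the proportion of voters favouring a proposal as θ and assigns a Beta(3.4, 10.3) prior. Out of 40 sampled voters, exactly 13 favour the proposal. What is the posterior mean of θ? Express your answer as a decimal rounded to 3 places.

Posterior mean ≈ 0.305

The binomial likelihood is conjugate to the Beta prior: with 13 successes and 27 failures, the posterior is Beta(3.4+13, 10.3+27) = Beta(16.4, 37.3).
Posterior mean = α/(α+β) = 16.4/53.7 = 0.305.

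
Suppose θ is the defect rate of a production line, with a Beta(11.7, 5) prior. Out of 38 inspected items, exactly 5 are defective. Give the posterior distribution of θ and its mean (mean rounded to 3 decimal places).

Observing 5 successes and 33 failures updates Beta(11.7, 5) by adding the success and failure counts to the two shape parameters: α = 11.7+5 = 16.7, β = 5+33 = 38.
Posterior mean = α/(α+β) = 16.7/54.7 = 0.305.

Posterior: Beta(16.7, 38); mean ≈ 0.305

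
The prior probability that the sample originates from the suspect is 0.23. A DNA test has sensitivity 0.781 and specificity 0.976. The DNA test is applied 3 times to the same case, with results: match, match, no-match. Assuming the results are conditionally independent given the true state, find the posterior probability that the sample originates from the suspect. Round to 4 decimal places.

Posterior P(H) ≈ 0.9861

Let H be the event that the sample originates from the suspect; start with P(H) = 0.23. P('match'|H) = 0.781, P('match'|¬H) = 0.024.
Update on result 1 ('match'): P(H) ← 0.781·0.2300 / (0.781·0.2300 + 0.024·0.7700) = 0.17963/0.19811 = 0.9067.
Update on result 2 ('match'): P(H) ← 0.781·0.9067 / (0.781·0.9067 + 0.024·0.0933) = 0.70815/0.71039 = 0.9968.
Update on result 3 ('no-match'): P(H) ← 0.219·0.9968 / (0.219·0.9968 + 0.976·0.0032) = 0.21831/0.22139 = 0.9861.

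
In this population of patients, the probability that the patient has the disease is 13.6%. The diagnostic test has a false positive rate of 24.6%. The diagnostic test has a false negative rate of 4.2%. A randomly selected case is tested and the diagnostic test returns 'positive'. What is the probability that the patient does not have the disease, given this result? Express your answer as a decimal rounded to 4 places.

P(¬H | E) ≈ 0.6200

Write H for 'the patient has the disease'. Prior odds H:¬H = 0.136/0.864 = 0.15741. For the 'positive' outcome, the likelihood ratio is 0.958/0.246 = 3.8943.
Posterior odds = 0.15741 × 3.8943 = 0.61299, so P(H|E) = 0.61299/(1+0.61299) = 0.3800. Then P(¬H|E) = 1 − 0.3800 = 0.6200.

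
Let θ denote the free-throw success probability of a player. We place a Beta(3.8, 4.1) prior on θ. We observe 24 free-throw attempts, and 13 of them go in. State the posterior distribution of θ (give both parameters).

Posterior: Beta(16.8, 15.1)

Observing 13 successes and 11 failures updates Beta(3.8, 4.1) by adding the success and failure counts to the two shape parameters: α = 3.8+13 = 16.8, β = 4.1+11 = 15.1.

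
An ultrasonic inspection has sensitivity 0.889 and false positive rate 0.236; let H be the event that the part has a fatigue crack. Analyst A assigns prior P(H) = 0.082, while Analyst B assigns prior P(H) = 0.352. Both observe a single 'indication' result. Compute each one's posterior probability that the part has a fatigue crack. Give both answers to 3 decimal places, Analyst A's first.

Analyst A: 0.252; Analyst B: 0.672

P('+'|H) = 0.889, P('+'|¬H) = 0.236.
Analyst A: numerator 0.889·0.082 = 0.072898; evidence = 0.072898+0.236·0.918 = 0.28955; posterior = 0.252.
Analyst B: numerator 0.889·0.352 = 0.31293; evidence = 0.31293+0.236·0.648 = 0.46586; posterior = 0.672.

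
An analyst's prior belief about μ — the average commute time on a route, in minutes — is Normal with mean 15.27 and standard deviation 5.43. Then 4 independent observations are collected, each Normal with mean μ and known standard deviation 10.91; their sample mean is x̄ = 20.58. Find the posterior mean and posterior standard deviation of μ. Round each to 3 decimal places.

With known σ, the Normal prior is conjugate. Weight on the data is w = (n/σ²)/(n/σ² + 1/τ₀²) = 0.0336055/(0.0336055+0.0339157) = 0.49770.
Posterior mean = w·x̄ + (1−w)·μ₀ = 0.49770·20.58 + 0.50230·15.27 = 17.913. Posterior variance = 1/(0.0336055+0.0339157) = 14.8102, so SD = 3.848.

Posterior mean ≈ 17.913; posterior SD ≈ 3.848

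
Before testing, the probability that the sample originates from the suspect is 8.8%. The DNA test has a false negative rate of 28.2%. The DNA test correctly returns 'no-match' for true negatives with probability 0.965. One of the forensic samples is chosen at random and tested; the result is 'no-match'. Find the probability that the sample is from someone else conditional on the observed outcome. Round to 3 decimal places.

P(¬H | E) ≈ 0.973

Write H for 'the sample originates from the suspect'. Prior odds H:¬H = 0.088/0.912 = 0.096491. For the 'no-match' outcome, the likelihood ratio is 0.282/0.965 = 0.29223.
Posterior odds = 0.096491 × 0.29223 = 0.028197, so P(H|E) = 0.028197/(1+0.028197) = 0.027. Then P(¬H|E) = 1 − 0.027 = 0.973.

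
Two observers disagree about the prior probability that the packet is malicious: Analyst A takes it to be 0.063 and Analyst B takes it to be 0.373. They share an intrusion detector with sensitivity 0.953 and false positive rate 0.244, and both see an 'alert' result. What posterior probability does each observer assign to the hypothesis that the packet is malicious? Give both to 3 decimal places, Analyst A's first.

Analyst A: 0.208; Analyst B: 0.699

P('+'|H) = 0.953, P('+'|¬H) = 0.244.
Analyst A: numerator 0.953·0.063 = 0.060039; evidence = 0.060039+0.244·0.937 = 0.28867; posterior = 0.208.
Analyst B: numerator 0.953·0.373 = 0.35547; evidence = 0.35547+0.244·0.627 = 0.50846; posterior = 0.699.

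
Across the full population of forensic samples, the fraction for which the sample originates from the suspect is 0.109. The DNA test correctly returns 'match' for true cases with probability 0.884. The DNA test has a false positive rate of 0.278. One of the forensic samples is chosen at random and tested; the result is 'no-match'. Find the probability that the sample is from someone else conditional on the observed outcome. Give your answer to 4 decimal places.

P(¬H | E) ≈ 0.9807

Let H be the event that the sample originates from the suspect. P(H) = 0.109, so P(¬H) = 0.891. With E the 'no-match' result, P(E|H) = 0.116 and P(E|¬H) = 0.722.
P(E) = 0.116·0.109 + 0.722·0.891 = 0.012644 + 0.64330 = 0.65595.
By Bayes' theorem, P(H|E) = 0.012644 / 0.65595 = 0.0193. Hence P(¬H|E) = 1 − 0.0193 = 0.9807.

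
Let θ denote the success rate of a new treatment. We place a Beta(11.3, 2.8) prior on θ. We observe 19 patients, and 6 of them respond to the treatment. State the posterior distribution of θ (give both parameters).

Observing 6 successes and 13 failures updates Beta(11.3, 2.8) by adding the success and failure counts to the two shape parameters: α = 11.3+6 = 17.3, β = 2.8+13 = 15.8.

Posterior: Beta(17.3, 15.8)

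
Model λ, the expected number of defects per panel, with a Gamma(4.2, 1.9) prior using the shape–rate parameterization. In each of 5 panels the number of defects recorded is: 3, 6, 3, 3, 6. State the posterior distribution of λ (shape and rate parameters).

The Poisson likelihood adds the total count to the shape and the number of exposure periods to the rate. Here ∑xᵢ = 21 and n = 5, so shape 4.2→25.2 and rate 1.9→6.9.

Posterior: Gamma(shape=25.2, rate=6.9)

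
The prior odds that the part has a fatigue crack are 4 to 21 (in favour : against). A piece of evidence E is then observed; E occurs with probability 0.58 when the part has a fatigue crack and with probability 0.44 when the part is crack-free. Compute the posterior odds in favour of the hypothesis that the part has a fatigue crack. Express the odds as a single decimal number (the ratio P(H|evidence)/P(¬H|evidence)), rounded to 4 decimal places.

Prior odds = 4/21 = 0.19048. In log-odds, ln(0.19048) = -1.6582.
Add log likelihood ratio: ln(1.3182) = 0.27625.
Posterior log-odds = -1.3820, so posterior odds = exp(-1.3820) = 0.25108.

Posterior odds ≈ 0.2511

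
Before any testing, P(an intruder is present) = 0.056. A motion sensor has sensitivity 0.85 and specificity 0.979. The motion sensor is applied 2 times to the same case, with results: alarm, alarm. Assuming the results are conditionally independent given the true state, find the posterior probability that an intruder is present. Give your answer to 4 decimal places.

Let H be the event that an intruder is present; start with P(H) = 0.056. P('alarm'|H) = 0.85, P('alarm'|¬H) = 0.021.
Update on result 1 ('alarm'): P(H) ← 0.85·0.0560 / (0.85·0.0560 + 0.021·0.9440) = 0.047600/0.067424 = 0.7060.
Update on result 2 ('alarm'): P(H) ← 0.85·0.7060 / (0.85·0.7060 + 0.021·0.2940) = 0.60008/0.60626 = 0.9898.

Posterior P(H) ≈ 0.9898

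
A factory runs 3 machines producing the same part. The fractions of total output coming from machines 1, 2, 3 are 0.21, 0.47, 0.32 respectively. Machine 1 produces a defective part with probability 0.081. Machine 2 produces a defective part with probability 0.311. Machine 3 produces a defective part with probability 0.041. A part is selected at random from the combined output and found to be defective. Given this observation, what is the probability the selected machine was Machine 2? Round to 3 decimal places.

P(defective|M1) = 0.081; P(defective|M2) = 0.311; P(defective|M3) = 0.041.
Prior × likelihood for each source: 0.21·0.081=0.01701, 0.47·0.311=0.1462, 0.32·0.041=0.01312. Summing gives P(defective) = 0.17630.
P(Machine 2 | defective) = 0.1462 / 0.17630 = 0.829.

Posterior probability ≈ 0.829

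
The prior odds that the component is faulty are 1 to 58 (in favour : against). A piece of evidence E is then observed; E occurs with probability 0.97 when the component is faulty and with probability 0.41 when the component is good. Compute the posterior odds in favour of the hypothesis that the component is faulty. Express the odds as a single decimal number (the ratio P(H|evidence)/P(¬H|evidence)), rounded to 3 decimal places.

Posterior odds ≈ 0.041

Prior odds = 1/58 = 0.017241. In log-odds, ln(0.017241) = -4.0604.
Add log likelihood ratio: ln(2.3659) = 0.86114.
Posterior log-odds = -3.1993, so posterior odds = exp(-3.1993) = 0.040791.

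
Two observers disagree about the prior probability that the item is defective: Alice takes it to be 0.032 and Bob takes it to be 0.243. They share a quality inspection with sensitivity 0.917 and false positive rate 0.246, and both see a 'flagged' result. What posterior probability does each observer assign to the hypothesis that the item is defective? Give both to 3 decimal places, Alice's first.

Alice: 0.110; Bob: 0.545

The likelihood ratio for a 'flagged' result is 0.917/0.246 = 3.7276.
Alice: prior odds 0.032/0.968 = 0.033058; posterior odds 0.12323; posterior probability 0.110.
Bob: prior odds 0.243/0.757 = 0.32100; posterior odds 1.1966; posterior probability 0.545.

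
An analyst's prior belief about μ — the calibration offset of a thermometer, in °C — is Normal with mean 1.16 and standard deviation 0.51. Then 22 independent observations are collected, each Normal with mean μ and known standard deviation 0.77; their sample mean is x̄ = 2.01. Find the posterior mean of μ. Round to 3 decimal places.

Posterior mean ≈ 1.930

Prior precision 1/τ₀² = 1/0.51² = 3.84468; data precision n/σ² = 22/0.77² = 37.1058.
Posterior precision = 3.84468 + 37.1058 = 40.9504.
Posterior mean = (3.84468·1.16 + 37.1058·2.01) / 40.9504 = 1.930.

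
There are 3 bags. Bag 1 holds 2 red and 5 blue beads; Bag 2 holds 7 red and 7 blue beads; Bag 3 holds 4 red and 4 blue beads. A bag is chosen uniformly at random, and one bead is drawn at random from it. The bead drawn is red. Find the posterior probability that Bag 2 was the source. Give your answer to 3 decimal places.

Tabulate prior·likelihood by source: [1] prior 0.333333, lik 0.2857, product 0.09524; [2] prior 0.333333, lik 0.5, product 0.1667; [3] prior 0.333333, lik 0.5, product 0.1667.
Normalizing constant = 0.42857; the posterior for Bag 2 is its product over the sum, 0.1667/0.42857 = 0.389.

Posterior probability ≈ 0.389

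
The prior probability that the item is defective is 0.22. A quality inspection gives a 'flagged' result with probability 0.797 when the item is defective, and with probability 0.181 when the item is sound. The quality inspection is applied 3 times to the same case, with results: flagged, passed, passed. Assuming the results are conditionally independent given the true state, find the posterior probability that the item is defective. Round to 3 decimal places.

Let H be the event that the item is defective; start with P(H) = 0.22. P('flagged'|H) = 0.797, P('flagged'|¬H) = 0.181.
Update on result 1 ('flagged'): P(H) ← 0.797·0.2200 / (0.797·0.2200 + 0.181·0.7800) = 0.17534/0.31652 = 0.5540.
Update on result 2 ('passed'): P(H) ← 0.203·0.5540 / (0.203·0.5540 + 0.819·0.4460) = 0.11245/0.47776 = 0.2354.
Update on result 3 ('passed'): P(H) ← 0.203·0.2354 / (0.203·0.2354 + 0.819·0.7646) = 0.047782/0.67401 = 0.0709.

Posterior P(H) ≈ 0.071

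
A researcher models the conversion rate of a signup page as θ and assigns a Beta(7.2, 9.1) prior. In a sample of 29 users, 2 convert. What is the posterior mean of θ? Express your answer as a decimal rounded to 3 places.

The binomial likelihood is conjugate to the Beta prior: with 2 successes and 27 failures, the posterior is Beta(7.2+2, 9.1+27) = Beta(9.2, 36.1).
E[θ | data] = 9.2/(9.2+36.1) = 0.203.

Posterior mean ≈ 0.203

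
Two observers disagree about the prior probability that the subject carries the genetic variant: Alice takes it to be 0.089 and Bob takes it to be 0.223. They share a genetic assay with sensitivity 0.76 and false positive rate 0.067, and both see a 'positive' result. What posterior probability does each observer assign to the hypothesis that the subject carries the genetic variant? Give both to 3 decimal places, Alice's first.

The likelihood ratio for a 'positive' result is 0.76/0.067 = 11.343.
Alice: prior odds 0.089/0.911 = 0.097695; posterior odds 1.1082; posterior probability 0.526.
Bob: prior odds 0.223/0.777 = 0.28700; posterior odds 3.2555; posterior probability 0.765.

Alice: 0.526; Bob: 0.765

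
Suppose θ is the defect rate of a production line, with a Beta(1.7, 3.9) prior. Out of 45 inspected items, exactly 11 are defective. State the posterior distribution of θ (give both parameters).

Posterior: Beta(12.7, 37.9)

The binomial likelihood is conjugate to the Beta prior: with 11 successes and 34 failures, the posterior is Beta(1.7+11, 3.9+34) = Beta(12.7, 37.9).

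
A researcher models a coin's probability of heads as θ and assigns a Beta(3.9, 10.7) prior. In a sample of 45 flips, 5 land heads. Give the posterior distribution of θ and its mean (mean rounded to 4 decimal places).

Posterior: Beta(8.9, 50.7); mean ≈ 0.1493

The binomial likelihood is conjugate to the Beta prior: with 5 successes and 40 failures, the posterior is Beta(3.9+5, 10.7+40) = Beta(8.9, 50.7).
Posterior mean = α/(α+β) = 8.9/59.6 = 0.1493.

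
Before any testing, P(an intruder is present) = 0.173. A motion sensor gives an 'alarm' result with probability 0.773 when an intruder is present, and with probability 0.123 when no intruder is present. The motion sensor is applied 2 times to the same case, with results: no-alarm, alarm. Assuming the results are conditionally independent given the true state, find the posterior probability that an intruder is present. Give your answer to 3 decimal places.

Let H be the event that an intruder is present; start with P(H) = 0.173. P('alarm'|H) = 0.773, P('alarm'|¬H) = 0.123.
Update on result 1 ('no-alarm'): P(H) ← 0.227·0.1730 / (0.227·0.1730 + 0.877·0.8270) = 0.039271/0.76455 = 0.0514.
Update on result 2 ('alarm'): P(H) ← 0.773·0.0514 / (0.773·0.0514 + 0.123·0.9486) = 0.039705/0.15639 = 0.2539.

Posterior P(H) ≈ 0.254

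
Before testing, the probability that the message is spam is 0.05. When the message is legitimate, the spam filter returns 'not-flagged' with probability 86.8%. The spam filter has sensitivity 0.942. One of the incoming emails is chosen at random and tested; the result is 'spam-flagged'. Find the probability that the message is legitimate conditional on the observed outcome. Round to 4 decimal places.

Let H be the event that the message is spam. P(H) = 0.05, so P(¬H) = 0.95. With E the 'spam-flagged' result, P(E|H) = 0.942 and P(E|¬H) = 0.132.
P(E) = 0.942·0.05 + 0.132·0.95 = 0.047100 + 0.12540 = 0.17250.
By Bayes' theorem, P(H|E) = 0.047100 / 0.17250 = 0.2730. Hence P(¬H|E) = 1 − 0.2730 = 0.7270.

P(¬H | E) ≈ 0.7270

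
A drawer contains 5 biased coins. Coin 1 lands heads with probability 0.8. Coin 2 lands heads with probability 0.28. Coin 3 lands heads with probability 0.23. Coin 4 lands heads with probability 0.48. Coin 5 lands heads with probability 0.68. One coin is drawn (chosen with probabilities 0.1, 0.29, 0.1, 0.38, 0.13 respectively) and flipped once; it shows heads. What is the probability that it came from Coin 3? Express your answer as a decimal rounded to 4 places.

Posterior probability ≈ 0.0505

P(heads|C1) = 0.8; P(heads|C2) = 0.28; P(heads|C3) = 0.23; P(heads|C4) = 0.48; P(heads|C5) = 0.68.
Prior × likelihood for each source: 0.1·0.8=0.08000, 0.29·0.28=0.08120, 0.1·0.23=0.02300, 0.38·0.48=0.1824, 0.13·0.68=0.08840. Summing gives P(heads) = 0.45500.
P(Coin 3 | heads) = 0.02300 / 0.45500 = 0.0505.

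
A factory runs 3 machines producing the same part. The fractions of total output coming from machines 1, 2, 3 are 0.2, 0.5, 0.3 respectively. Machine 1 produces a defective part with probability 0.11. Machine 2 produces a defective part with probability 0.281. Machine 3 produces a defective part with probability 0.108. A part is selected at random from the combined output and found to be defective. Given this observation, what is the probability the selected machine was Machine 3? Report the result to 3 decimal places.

Posterior probability ≈ 0.166

P(defective|M1) = 0.11; P(defective|M2) = 0.281; P(defective|M3) = 0.108.
Prior × likelihood for each source: 0.2·0.11=0.02200, 0.5·0.281=0.1405, 0.3·0.108=0.03240. Summing gives P(defective) = 0.19490.
P(Machine 3 | defective) = 0.03240 / 0.19490 = 0.166.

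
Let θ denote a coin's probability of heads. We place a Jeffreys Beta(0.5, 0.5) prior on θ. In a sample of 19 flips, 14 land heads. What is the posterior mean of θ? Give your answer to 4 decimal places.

The binomial likelihood is conjugate to the Beta prior: with 14 successes and 5 failures, the posterior is Beta(0.5+14, 0.5+5) = Beta(14.5, 5.5).
E[θ | data] = 14.5/(14.5+5.5) = 0.7250.

Posterior mean ≈ 0.7250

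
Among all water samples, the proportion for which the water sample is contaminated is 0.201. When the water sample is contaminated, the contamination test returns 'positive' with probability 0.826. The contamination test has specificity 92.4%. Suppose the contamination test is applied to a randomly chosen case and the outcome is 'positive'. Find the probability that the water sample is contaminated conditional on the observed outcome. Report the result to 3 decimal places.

P(H | E) ≈ 0.732

Write H for 'the water sample is contaminated'. Prior odds H:¬H = 0.201/0.799 = 0.25156. For the 'positive' outcome, the likelihood ratio is 0.826/0.076 = 10.868.
Posterior odds = 0.25156 × 10.868 = 2.7341, so P(H|E) = 2.7341/(1+2.7341) = 0.732.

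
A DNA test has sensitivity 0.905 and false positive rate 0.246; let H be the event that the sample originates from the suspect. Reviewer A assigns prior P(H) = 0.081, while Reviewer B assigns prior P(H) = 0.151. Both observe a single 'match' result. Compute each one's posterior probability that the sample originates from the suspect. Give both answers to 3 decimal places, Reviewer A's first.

Reviewer A: 0.245; Reviewer B: 0.396

The likelihood ratio for a 'match' result is 0.905/0.246 = 3.6789.
Reviewer A: prior odds 0.081/0.919 = 0.088139; posterior odds 0.32425; posterior probability 0.245.
Reviewer B: prior odds 0.151/0.849 = 0.17786; posterior odds 0.65431; posterior probability 0.396.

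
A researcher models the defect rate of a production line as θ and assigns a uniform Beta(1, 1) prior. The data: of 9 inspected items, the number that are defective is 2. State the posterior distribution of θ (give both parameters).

Posterior: Beta(3, 8)

The binomial likelihood is conjugate to the Beta prior: with 2 successes and 7 failures, the posterior is Beta(1+2, 1+7) = Beta(3, 8).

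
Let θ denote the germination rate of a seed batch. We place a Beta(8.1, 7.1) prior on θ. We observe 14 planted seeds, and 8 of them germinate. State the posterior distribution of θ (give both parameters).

The binomial likelihood is conjugate to the Beta prior: with 8 successes and 6 failures, the posterior is Beta(8.1+8, 7.1+6) = Beta(16.1, 13.1).

Posterior: Beta(16.1, 13.1)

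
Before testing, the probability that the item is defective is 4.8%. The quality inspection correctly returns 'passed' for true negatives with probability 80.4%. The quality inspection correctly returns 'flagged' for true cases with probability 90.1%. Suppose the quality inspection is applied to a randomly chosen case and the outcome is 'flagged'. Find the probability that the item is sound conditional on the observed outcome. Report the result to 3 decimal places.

P(¬H | E) ≈ 0.812

Write H for 'the item is defective'. Prior odds H:¬H = 0.048/0.952 = 0.050420. For the 'flagged' outcome, the likelihood ratio is 0.901/0.196 = 4.5969.
Posterior odds = 0.050420 × 4.5969 = 0.23178, so P(H|E) = 0.23178/(1+0.23178) = 0.188. Then P(¬H|E) = 1 − 0.188 = 0.812.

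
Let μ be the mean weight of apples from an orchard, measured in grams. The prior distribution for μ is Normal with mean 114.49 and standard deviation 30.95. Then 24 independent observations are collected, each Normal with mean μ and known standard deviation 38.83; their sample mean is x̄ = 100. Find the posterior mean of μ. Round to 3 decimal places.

With known σ, the Normal prior is conjugate. Weight on the data is w = (n/σ²)/(n/σ² + 1/τ₀²) = 0.0159176/(0.0159176+0.00104395) = 0.93845.
Posterior mean = w·x̄ + (1−w)·μ₀ = 0.93845·100 + 0.061548·114.49 = 100.892.

Posterior mean ≈ 100.892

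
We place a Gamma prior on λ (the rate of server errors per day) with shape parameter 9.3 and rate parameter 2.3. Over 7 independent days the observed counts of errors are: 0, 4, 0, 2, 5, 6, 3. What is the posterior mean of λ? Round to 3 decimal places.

Posterior mean ≈ 3.151

Total count ∑xᵢ = 20 over n = 7 days.
Gamma is conjugate to the Poisson likelihood: posterior is Gamma(shape = 9.3+20 = 29.3, rate = 2.3+7 = 9.3).
Posterior mean = shape/rate = 29.3/9.3 = 3.151.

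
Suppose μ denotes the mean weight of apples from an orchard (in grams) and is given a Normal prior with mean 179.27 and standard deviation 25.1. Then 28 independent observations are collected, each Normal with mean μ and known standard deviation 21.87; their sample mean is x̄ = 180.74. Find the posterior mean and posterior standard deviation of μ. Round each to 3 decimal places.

Posterior mean ≈ 180.701; posterior SD ≈ 4.078

With known σ, the Normal prior is conjugate. Weight on the data is w = (n/σ²)/(n/σ² + 1/τ₀²) = 0.0585410/(0.0585410+0.00158728) = 0.97360.
Posterior mean = w·x̄ + (1−w)·μ₀ = 0.97360·180.74 + 0.026398·179.27 = 180.701. Posterior variance = 1/(0.0585410+0.00158728) = 16.6311, so SD = 4.078.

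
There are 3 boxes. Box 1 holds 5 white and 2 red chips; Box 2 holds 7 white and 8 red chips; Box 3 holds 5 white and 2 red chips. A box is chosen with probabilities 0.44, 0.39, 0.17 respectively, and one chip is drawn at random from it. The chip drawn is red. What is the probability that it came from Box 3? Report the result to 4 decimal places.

Tabulate prior·likelihood by source: [1] prior 0.44, lik 0.2857, product 0.1257; [2] prior 0.39, lik 0.5333, product 0.2080; [3] prior 0.17, lik 0.2857, product 0.04857.
Normalizing constant = 0.38229; the posterior for Box 3 is its product over the sum, 0.04857/0.38229 = 0.1271.

Posterior probability ≈ 0.1271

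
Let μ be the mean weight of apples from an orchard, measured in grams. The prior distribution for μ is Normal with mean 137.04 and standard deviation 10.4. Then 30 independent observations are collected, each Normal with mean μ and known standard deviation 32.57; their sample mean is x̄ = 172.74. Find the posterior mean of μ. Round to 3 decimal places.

Posterior mean ≈ 163.944

With known σ, the Normal prior is conjugate. Weight on the data is w = (n/σ²)/(n/σ² + 1/τ₀²) = 0.0282804/(0.0282804+0.00924556) = 0.75362.
Posterior mean = w·x̄ + (1−w)·μ₀ = 0.75362·172.74 + 0.24638·137.04 = 163.944.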